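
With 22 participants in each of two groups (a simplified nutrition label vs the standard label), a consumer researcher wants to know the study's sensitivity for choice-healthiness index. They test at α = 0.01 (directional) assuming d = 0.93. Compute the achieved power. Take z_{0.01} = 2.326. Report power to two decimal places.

For two equal groups, power = Φ(d·√(n/2) − z_{α}).
d·√(n/2) = 0.93 × √(22/2) = 0.93 × 3.317 = 3.084.
z_β = 3.084 − 2.326 = 0.758.
Power = Φ(0.758) = 0.776.

power ≈ 0.78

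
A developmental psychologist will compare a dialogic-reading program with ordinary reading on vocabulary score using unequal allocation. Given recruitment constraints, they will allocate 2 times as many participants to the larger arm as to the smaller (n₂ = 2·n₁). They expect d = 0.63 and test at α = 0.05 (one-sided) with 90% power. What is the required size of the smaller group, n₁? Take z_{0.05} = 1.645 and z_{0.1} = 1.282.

With allocation ratio k = n₂/n₁ = 2, Var(x̄₁−x̄₂) = σ²(1/n₁ + 1/(k·n₁)) = σ²·(k+1)/(k·n₁).
So n₁ = (1 + 1/k)·((z_{α} + z_β)/d)² = 1.500 × (2.927/0.63)².
n₁ = 1.500 × 21.59 = 32.4.
Round up: n₁ = 33, giving n₂ = 2 × 33 = 66.

n₁ = 33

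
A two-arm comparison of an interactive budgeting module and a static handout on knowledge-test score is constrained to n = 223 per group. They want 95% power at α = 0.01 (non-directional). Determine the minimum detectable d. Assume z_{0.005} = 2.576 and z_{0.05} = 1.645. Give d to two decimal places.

d_min ≈ 0.40

For two independent groups of n = 223 each: d_min = (z_{α/2} + z_β)·√(2/n).
z-sum = 2.576 + 1.645 = 4.221.
d_min = 4.221 × √(2/223) = 4.221 × 0.0947 = 0.400.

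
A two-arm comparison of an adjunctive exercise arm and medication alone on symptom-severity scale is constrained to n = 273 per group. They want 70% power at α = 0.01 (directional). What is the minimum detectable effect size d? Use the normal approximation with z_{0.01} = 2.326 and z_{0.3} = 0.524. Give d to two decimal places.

For two independent groups of n = 273 each: d_min = (z_{α} + z_β)·√(2/n).
z-sum = 2.326 + 0.524 = 2.850.
d_min = 2.850 × √(2/273) = 2.850 × 0.0856 = 0.244.

d_min ≈ 0.24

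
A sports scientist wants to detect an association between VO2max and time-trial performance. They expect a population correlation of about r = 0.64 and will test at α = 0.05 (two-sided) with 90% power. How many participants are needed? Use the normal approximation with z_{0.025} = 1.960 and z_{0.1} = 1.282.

Fisher's z: C = ½·ln((1+r)/(1−r)) = ½·ln(4.5556) = 0.7582.
n = ((z_{α/2} + z_β)/C)² + 3.
(1.960 + 1.282) / 0.7582 = 3.242 / 0.7582 = 4.276.
n = 4.276² + 3 = 18.28 + 3 = 21.3.
Round up.

n = 22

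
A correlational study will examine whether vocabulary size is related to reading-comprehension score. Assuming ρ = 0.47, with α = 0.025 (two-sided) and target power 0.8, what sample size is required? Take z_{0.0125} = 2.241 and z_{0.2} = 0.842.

Fisher's z: C = ½·ln((1+r)/(1−r)) = ½·ln(2.7736) = 0.5101.
n = ((z_{α/2} + z_β)/C)² + 3.
(2.241 + 0.842) / 0.5101 = 3.083 / 0.5101 = 6.044.
n = 6.044² + 3 = 36.53 + 3 = 39.5.
Round up.

n = 40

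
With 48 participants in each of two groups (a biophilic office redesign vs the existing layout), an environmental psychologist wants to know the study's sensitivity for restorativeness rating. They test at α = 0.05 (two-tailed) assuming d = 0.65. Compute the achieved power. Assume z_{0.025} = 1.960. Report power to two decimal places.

power ≈ 0.89

For two equal groups, power = Φ(d·√(n/2) − z_{α/2}).
d·√(n/2) = 0.65 × √(48/2) = 0.65 × 4.899 = 3.184.
z_β = 3.184 − 1.960 = 1.224.
Power = Φ(1.224) = 0.890.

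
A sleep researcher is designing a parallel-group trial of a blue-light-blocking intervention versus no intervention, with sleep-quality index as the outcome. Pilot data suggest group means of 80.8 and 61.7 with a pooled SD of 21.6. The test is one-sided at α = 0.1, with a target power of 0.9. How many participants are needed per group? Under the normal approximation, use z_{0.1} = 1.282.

Cohen's d = |M₁ − M₂| / SD_pooled = |80.8 − 61.7| / 21.6 = 19.1 / 21.6 = 0.884.
For two independent groups with equal n: n = 2·((z_{α} + z_β) / d)².
z_{α} + z_β = 1.282 + 1.282 = 2.564.
n = 2 × (2.564 / 0.884)² = 2 × 2.900² = 2 × 8.41 = 16.8.
Round up to the next whole participant.

n = 17 per group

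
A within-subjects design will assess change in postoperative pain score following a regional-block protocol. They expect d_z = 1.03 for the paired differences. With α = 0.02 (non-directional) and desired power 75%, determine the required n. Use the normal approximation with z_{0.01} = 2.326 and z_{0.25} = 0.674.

n = 9 pairs

For a paired (one-sample on differences) test: n = ((z_{α/2} + z_β) / d)².
z_{α/2} + z_β = 2.326 + 0.674 = 3.000.
n = (3.000 / 1.03)² = 2.913² = 8.48.
Round up.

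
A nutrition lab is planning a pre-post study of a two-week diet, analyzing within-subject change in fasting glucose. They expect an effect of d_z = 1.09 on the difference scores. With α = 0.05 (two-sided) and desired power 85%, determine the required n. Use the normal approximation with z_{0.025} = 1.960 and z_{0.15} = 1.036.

n = 8 pairs

For a paired (one-sample on differences) test: n = ((z_{α/2} + z_β) / d)².
z_{α/2} + z_β = 1.960 + 1.036 = 2.996.
n = (2.996 / 1.09)² = 2.749² = 7.55.
Round up.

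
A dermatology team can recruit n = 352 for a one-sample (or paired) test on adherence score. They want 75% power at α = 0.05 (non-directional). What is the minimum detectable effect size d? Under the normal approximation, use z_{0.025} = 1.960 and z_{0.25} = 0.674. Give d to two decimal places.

For a single sample (or paired design) of n = 352: d_min = (z_{α/2} + z_β)/√n.
z-sum = 1.960 + 0.674 = 2.634.
d_min = 2.634 / √352 = 2.634 / 18.762 = 0.140.

d_min ≈ 0.14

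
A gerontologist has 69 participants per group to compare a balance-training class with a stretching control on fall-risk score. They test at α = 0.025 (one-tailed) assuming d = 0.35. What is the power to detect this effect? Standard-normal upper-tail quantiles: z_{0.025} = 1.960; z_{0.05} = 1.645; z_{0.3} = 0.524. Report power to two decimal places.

power ≈ 0.54

For two equal groups, power = Φ(d·√(n/2) − z_{α}).
d·√(n/2) = 0.35 × √(69/2) = 0.35 × 5.874 = 2.056.
z_β = 2.056 − 1.960 = 0.096.
Power = Φ(0.096) = 0.538.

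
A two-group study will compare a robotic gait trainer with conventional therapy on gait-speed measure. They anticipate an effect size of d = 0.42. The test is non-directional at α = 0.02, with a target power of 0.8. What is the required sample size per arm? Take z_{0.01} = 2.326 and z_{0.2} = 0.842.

For two independent groups with equal n: n = 2·((z_{α/2} + z_β) / d)².
z_{α/2} + z_β = 2.326 + 0.842 = 3.168.
n = 2 × (3.168 / 0.42)² = 2 × 7.543² = 2 × 56.89 = 113.8.
Round up to the next whole participant.

n = 114 per group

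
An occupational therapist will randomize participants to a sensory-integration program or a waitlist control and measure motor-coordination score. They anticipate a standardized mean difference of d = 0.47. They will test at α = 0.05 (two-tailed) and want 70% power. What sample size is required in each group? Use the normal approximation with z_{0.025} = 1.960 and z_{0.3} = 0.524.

n = 56 per group

For two independent groups with equal n: n = 2·((z_{α/2} + z_β) / d)².
z_{α/2} + z_β = 1.960 + 0.524 = 2.484.
n = 2 × (2.484 / 0.47)² = 2 × 5.285² = 2 × 27.93 = 55.9.
Round up to the next whole participant.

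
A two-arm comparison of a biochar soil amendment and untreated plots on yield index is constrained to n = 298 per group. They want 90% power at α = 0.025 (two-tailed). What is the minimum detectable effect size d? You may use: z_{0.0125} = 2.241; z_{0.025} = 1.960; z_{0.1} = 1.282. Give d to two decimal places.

For two independent groups of n = 298 each: d_min = (z_{α/2} + z_β)·√(2/n).
z-sum = 2.241 + 1.282 = 3.523.
d_min = 3.523 × √(2/298) = 3.523 × 0.0819 = 0.289.

d_min ≈ 0.29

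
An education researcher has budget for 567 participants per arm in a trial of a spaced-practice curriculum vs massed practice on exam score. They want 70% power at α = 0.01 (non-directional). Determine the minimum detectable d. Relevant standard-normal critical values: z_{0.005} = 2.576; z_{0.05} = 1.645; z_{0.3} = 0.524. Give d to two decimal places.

d_min ≈ 0.18

For two independent groups of n = 567 each: d_min = (z_{α/2} + z_β)·√(2/n).
z-sum = 2.576 + 0.524 = 3.100.
d_min = 3.100 × √(2/567) = 3.100 × 0.0594 = 0.184.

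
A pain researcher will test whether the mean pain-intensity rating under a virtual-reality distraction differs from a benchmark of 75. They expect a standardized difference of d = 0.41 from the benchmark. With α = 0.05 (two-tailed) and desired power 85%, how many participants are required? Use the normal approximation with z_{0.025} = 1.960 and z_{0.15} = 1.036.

n = 54

For a one-sample test: n = ((z_{α/2} + z_β) / d)².
z_{α/2} + z_β = 1.960 + 1.036 = 2.996.
n = (2.996 / 0.41)² = 7.307² = 53.40.
Round up.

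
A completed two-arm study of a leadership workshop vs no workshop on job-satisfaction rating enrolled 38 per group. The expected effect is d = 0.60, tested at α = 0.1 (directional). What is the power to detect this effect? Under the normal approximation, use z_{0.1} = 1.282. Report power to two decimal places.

For two equal groups, power = Φ(d·√(n/2) − z_{α}).
d·√(n/2) = 0.60 × √(38/2) = 0.60 × 4.359 = 2.615.
z_β = 2.615 − 1.282 = 1.333.
Power = Φ(1.333) = 0.909.

power ≈ 0.91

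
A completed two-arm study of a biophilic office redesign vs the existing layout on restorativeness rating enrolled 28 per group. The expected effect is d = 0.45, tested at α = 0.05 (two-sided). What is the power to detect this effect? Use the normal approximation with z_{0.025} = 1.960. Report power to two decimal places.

power ≈ 0.39

For two equal groups, power = Φ(d·√(n/2) − z_{α/2}).
d·√(n/2) = 0.45 × √(28/2) = 0.45 × 3.742 = 1.684.
z_β = 1.684 − 1.960 = -0.276.
Power = Φ(-0.276) = 0.391.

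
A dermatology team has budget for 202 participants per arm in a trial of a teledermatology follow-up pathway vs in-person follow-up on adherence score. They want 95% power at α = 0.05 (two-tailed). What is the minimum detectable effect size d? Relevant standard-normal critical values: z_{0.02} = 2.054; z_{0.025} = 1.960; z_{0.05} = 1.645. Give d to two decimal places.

For two independent groups of n = 202 each: d_min = (z_{α/2} + z_β)·√(2/n).
z-sum = 1.960 + 1.645 = 3.605.
d_min = 3.605 × √(2/202) = 3.605 × 0.0995 = 0.359.

d_min ≈ 0.36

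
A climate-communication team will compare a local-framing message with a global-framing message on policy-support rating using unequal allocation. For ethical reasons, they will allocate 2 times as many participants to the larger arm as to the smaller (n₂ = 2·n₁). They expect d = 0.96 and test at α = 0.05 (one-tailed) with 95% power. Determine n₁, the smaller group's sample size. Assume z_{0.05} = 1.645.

With allocation ratio k = n₂/n₁ = 2, Var(x̄₁−x̄₂) = σ²(1/n₁ + 1/(k·n₁)) = σ²·(k+1)/(k·n₁).
So n₁ = (1 + 1/k)·((z_{α} + z_β)/d)² = 1.500 × (3.290/0.96)².
n₁ = 1.500 × 11.74 = 17.6.
Round up: n₁ = 18, giving n₂ = 2 × 18 = 36.

n₁ = 18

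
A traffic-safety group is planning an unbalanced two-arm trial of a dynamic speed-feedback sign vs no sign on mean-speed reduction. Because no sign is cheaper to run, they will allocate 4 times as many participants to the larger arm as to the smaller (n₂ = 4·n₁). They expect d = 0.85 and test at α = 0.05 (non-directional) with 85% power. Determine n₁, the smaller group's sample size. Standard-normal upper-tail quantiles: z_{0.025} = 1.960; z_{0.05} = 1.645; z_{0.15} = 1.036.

With allocation ratio k = n₂/n₁ = 4, Var(x̄₁−x̄₂) = σ²(1/n₁ + 1/(k·n₁)) = σ²·(k+1)/(k·n₁).
So n₁ = (1 + 1/k)·((z_{α/2} + z_β)/d)² = 1.250 × (2.996/0.85)².
n₁ = 1.250 × 12.42 = 15.5.
Round up: n₁ = 16, giving n₂ = 4 × 16 = 64.

n₁ = 16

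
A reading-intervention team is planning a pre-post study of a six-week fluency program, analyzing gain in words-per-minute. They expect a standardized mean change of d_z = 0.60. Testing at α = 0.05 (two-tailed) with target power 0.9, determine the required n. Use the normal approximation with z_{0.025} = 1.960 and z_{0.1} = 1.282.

For a paired (one-sample on differences) test: n = ((z_{α/2} + z_β) / d)².
z_{α/2} + z_β = 1.960 + 1.282 = 3.242.
n = (3.242 / 0.60)² = 5.403² = 29.20.
Round up.

n = 30 pairs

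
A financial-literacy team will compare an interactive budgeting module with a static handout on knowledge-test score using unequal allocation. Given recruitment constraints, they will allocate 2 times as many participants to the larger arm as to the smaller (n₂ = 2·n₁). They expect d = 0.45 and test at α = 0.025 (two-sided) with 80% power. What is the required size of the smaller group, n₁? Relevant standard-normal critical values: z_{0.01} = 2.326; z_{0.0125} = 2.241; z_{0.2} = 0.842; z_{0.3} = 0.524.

n₁ = 71

With allocation ratio k = n₂/n₁ = 2, Var(x̄₁−x̄₂) = σ²(1/n₁ + 1/(k·n₁)) = σ²·(k+1)/(k·n₁).
So n₁ = (1 + 1/k)·((z_{α/2} + z_β)/d)² = 1.500 × (3.083/0.45)².
n₁ = 1.500 × 46.94 = 70.4.
Round up: n₁ = 71, giving n₂ = 2 × 71 = 142.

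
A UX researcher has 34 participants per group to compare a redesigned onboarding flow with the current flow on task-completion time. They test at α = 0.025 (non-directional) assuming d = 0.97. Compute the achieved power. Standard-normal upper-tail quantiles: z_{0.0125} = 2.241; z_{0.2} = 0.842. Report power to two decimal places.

power ≈ 0.96

For two equal groups, power = Φ(d·√(n/2) − z_{α/2}).
d·√(n/2) = 0.97 × √(34/2) = 0.97 × 4.123 = 3.999.
z_β = 3.999 − 2.241 = 1.758.
Power = Φ(1.758) = 0.961.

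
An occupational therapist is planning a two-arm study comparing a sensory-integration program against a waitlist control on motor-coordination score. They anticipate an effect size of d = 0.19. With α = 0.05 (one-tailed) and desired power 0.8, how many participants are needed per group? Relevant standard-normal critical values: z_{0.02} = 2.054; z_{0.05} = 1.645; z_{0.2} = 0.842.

n = 343 per group

For two independent groups with equal n: n = 2·((z_{α} + z_β) / d)².
z_{α} + z_β = 1.645 + 0.842 = 2.487.
n = 2 × (2.487 / 0.19)² = 2 × 13.089² = 2 × 171.33 = 342.7.
Round up to the next whole participant.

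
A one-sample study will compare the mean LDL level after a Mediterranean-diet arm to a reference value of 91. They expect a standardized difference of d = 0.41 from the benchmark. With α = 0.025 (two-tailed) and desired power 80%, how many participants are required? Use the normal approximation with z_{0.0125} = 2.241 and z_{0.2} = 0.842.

For a one-sample test: n = ((z_{α/2} + z_β) / d)².
z_{α/2} + z_β = 2.241 + 0.842 = 3.083.
n = (3.083 / 0.41)² = 7.520² = 56.54.
Round up.

n = 57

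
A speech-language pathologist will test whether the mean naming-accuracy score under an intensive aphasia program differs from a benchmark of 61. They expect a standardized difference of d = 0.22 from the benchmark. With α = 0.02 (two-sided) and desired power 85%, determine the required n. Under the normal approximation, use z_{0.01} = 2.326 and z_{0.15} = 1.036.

n = 234

For a one-sample test: n = ((z_{α/2} + z_β) / d)².
z_{α/2} + z_β = 2.326 + 1.036 = 3.362.
n = (3.362 / 0.22)² = 15.282² = 233.53.
Round up.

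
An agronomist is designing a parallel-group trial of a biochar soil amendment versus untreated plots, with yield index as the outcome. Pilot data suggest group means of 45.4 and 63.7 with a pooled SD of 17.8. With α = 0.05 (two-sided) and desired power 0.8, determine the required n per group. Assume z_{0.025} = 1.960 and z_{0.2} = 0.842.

n = 15 per group

Cohen's d = |M₁ − M₂| / SD_pooled = |45.4 − 63.7| / 17.8 = 18.3 / 17.8 = 1.028.
For two independent groups with equal n: n = 2·((z_{α/2} + z_β) / d)².
z_{α/2} + z_β = 1.960 + 0.842 = 2.802.
n = 2 × (2.802 / 1.028)² = 2 × 2.726² = 2 × 7.43 = 14.9.
Round up to the next whole participant.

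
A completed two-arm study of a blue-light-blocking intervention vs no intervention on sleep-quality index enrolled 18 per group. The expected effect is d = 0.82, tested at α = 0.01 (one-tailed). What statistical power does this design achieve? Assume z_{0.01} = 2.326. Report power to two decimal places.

power ≈ 0.55

For two equal groups, power = Φ(d·√(n/2) − z_{α}).
d·√(n/2) = 0.82 × √(18/2) = 0.82 × 3.000 = 2.460.
z_β = 2.460 − 2.326 = 0.134.
Power = Φ(0.134) = 0.553.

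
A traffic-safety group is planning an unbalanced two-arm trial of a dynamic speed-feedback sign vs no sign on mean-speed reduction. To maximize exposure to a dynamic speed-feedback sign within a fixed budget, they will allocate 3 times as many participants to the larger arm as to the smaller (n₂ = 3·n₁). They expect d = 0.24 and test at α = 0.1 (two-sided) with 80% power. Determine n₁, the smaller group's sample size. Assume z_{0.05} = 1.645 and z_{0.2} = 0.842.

With allocation ratio k = n₂/n₁ = 3, Var(x̄₁−x̄₂) = σ²(1/n₁ + 1/(k·n₁)) = σ²·(k+1)/(k·n₁).
So n₁ = (1 + 1/k)·((z_{α/2} + z_β)/d)² = 1.333 × (2.487/0.24)².
n₁ = 1.333 × 107.38 = 143.2.
Round up: n₁ = 144, giving n₂ = 3 × 144 = 432.

n₁ = 144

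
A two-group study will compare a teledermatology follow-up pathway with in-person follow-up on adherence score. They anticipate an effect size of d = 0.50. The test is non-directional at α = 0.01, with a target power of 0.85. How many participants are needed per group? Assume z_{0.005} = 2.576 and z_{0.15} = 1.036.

For two independent groups with equal n: n = 2·((z_{α/2} + z_β) / d)².
z_{α/2} + z_β = 2.576 + 1.036 = 3.612.
n = 2 × (3.612 / 0.50)² = 2 × 7.224² = 2 × 52.19 = 104.4.
Round up to the next whole participant.

n = 105 per group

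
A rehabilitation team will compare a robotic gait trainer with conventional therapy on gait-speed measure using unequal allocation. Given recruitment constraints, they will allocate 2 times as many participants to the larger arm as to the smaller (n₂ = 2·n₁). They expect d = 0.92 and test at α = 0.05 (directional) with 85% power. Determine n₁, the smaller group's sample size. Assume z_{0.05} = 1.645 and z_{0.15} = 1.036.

n₁ = 13

With allocation ratio k = n₂/n₁ = 2, Var(x̄₁−x̄₂) = σ²(1/n₁ + 1/(k·n₁)) = σ²·(k+1)/(k·n₁).
So n₁ = (1 + 1/k)·((z_{α} + z_β)/d)² = 1.500 × (2.681/0.92)².
n₁ = 1.500 × 8.49 = 12.7.
Round up: n₁ = 13, giving n₂ = 2 × 13 = 26.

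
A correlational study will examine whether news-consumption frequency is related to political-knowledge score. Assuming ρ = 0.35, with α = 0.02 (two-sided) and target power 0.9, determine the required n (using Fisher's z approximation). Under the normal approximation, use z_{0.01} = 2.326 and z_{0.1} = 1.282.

Fisher's z: C = ½·ln((1+r)/(1−r)) = ½·ln(2.0769) = 0.3654.
n = ((z_{α/2} + z_β)/C)² + 3.
(2.326 + 1.282) / 0.3654 = 3.608 / 0.3654 = 9.874.
n = 9.874² + 3 = 97.50 + 3 = 100.5.
Round up.

n = 101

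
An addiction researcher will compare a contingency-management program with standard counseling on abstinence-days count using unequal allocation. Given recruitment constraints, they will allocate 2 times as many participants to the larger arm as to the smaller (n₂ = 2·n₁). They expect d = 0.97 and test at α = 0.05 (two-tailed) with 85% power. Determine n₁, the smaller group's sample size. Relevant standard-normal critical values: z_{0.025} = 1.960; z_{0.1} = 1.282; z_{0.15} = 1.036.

n₁ = 15

With allocation ratio k = n₂/n₁ = 2, Var(x̄₁−x̄₂) = σ²(1/n₁ + 1/(k·n₁)) = σ²·(k+1)/(k·n₁).
So n₁ = (1 + 1/k)·((z_{α/2} + z_β)/d)² = 1.500 × (2.996/0.97)².
n₁ = 1.500 × 9.54 = 14.3.
Round up: n₁ = 15, giving n₂ = 2 × 15 = 30.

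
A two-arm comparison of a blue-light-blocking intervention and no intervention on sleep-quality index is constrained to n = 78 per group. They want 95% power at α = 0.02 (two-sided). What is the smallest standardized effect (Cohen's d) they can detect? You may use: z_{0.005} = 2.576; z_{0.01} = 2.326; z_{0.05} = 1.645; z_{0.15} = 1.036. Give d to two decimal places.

For two independent groups of n = 78 each: d_min = (z_{α/2} + z_β)·√(2/n).
z-sum = 2.326 + 1.645 = 3.971.
d_min = 3.971 × √(2/78) = 3.971 × 0.1601 = 0.636.

d_min ≈ 0.64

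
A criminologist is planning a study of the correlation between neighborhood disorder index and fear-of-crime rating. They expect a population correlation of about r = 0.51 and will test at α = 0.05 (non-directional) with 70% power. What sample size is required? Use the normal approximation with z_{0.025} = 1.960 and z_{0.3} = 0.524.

Fisher's z: C = ½·ln((1+r)/(1−r)) = ½·ln(3.0816) = 0.5627.
n = ((z_{α/2} + z_β)/C)² + 3.
(1.960 + 0.524) / 0.5627 = 2.484 / 0.5627 = 4.414.
n = 4.414² + 3 = 19.49 + 3 = 22.5.
Round up.

n = 23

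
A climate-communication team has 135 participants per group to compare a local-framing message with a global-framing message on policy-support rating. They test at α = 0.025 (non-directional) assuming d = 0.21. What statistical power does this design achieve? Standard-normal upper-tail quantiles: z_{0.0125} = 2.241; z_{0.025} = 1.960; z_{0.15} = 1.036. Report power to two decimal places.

For two equal groups, power = Φ(d·√(n/2) − z_{α/2}).
d·√(n/2) = 0.21 × √(135/2) = 0.21 × 8.216 = 1.725.
z_β = 1.725 − 2.241 = -0.516.
Power = Φ(-0.516) = 0.303.

power ≈ 0.30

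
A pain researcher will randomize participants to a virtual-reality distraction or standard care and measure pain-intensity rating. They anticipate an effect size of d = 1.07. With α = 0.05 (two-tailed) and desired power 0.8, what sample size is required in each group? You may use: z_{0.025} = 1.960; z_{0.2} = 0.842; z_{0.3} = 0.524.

For two independent groups with equal n: n = 2·((z_{α/2} + z_β) / d)².
z_{α/2} + z_β = 1.960 + 0.842 = 2.802.
n = 2 × (2.802 / 1.07)² = 2 × 2.619² = 2 × 6.86 = 13.7.
Round up to the next whole participant.

n = 14 per group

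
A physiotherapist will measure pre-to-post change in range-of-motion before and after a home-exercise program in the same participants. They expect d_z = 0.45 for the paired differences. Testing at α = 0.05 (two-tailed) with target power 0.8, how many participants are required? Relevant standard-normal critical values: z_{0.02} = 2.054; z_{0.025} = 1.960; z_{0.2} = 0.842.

For a paired (one-sample on differences) test: n = ((z_{α/2} + z_β) / d)².
z_{α/2} + z_β = 1.960 + 0.842 = 2.802.
n = (2.802 / 0.45)² = 6.227² = 38.77.
Round up.

n = 39 pairs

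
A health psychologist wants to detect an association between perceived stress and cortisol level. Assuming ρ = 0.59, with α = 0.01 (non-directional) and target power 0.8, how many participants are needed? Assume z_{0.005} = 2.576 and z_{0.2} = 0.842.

n = 29

Fisher's z: C = ½·ln((1+r)/(1−r)) = ½·ln(3.8780) = 0.6777.
n = ((z_{α/2} + z_β)/C)² + 3.
(2.576 + 0.842) / 0.6777 = 3.418 / 0.6777 = 5.044.
n = 5.044² + 3 = 25.44 + 3 = 28.4.
Round up.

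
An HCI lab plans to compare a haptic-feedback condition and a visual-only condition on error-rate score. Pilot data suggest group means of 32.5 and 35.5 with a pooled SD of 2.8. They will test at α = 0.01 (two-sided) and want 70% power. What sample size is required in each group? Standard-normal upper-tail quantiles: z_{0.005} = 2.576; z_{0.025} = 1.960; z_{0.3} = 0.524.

Cohen's d = |M₁ − M₂| / SD_pooled = |32.5 − 35.5| / 2.8 = 3.0 / 2.8 = 1.071.
For two independent groups with equal n: n = 2·((z_{α/2} + z_β) / d)².
z_{α/2} + z_β = 2.576 + 0.524 = 3.100.
n = 2 × (3.100 / 1.071)² = 2 × 2.894² = 2 × 8.38 = 16.8.
Round up to the next whole participant.

n = 17 per group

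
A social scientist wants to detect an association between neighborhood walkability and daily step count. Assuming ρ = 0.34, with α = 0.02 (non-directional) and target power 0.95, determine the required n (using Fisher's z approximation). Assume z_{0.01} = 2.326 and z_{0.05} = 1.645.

Fisher's z: C = ½·ln((1+r)/(1−r)) = ½·ln(2.0303) = 0.3541.
n = ((z_{α/2} + z_β)/C)² + 3.
(2.326 + 1.645) / 0.3541 = 3.971 / 0.3541 = 11.214.
n = 11.214² + 3 = 125.76 + 3 = 128.8.
Round up.

n = 129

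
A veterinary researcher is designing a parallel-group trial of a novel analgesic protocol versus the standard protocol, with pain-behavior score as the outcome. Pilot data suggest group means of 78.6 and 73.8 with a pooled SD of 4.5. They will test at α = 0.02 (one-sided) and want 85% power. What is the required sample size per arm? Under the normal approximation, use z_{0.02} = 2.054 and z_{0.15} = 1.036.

n = 17 per group

Cohen's d = |M₁ − M₂| / SD_pooled = |78.6 − 73.8| / 4.5 = 4.8 / 4.5 = 1.067.
For two independent groups with equal n: n = 2·((z_{α} + z_β) / d)².
z_{α} + z_β = 2.054 + 1.036 = 3.090.
n = 2 × (3.090 / 1.067)² = 2 × 2.896² = 2 × 8.39 = 16.8.
Round up to the next whole participant.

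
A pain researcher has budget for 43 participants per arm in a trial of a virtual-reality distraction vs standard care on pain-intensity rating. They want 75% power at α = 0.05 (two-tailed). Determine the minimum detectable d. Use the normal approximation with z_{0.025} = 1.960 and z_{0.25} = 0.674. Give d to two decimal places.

For two independent groups of n = 43 each: d_min = (z_{α/2} + z_β)·√(2/n).
z-sum = 1.960 + 0.674 = 2.634.
d_min = 2.634 × √(2/43) = 2.634 × 0.2157 = 0.568.

d_min ≈ 0.57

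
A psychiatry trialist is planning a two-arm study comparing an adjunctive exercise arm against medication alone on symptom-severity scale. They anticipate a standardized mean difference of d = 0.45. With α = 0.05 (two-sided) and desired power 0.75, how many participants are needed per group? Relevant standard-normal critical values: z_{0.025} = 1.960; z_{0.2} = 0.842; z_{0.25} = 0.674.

n = 69 per group

For two independent groups with equal n: n = 2·((z_{α/2} + z_β) / d)².
z_{α/2} + z_β = 1.960 + 0.674 = 2.634.
n = 2 × (2.634 / 0.45)² = 2 × 5.853² = 2 × 34.26 = 68.5.
Round up to the next whole participant.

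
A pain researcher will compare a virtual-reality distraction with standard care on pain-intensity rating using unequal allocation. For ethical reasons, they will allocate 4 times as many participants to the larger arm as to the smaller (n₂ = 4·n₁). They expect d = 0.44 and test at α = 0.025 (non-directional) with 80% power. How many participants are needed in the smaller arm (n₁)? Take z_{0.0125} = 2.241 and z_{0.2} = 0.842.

n₁ = 62

With allocation ratio k = n₂/n₁ = 4, Var(x̄₁−x̄₂) = σ²(1/n₁ + 1/(k·n₁)) = σ²·(k+1)/(k·n₁).
So n₁ = (1 + 1/k)·((z_{α/2} + z_β)/d)² = 1.250 × (3.083/0.44)².
n₁ = 1.250 × 49.10 = 61.4.
Round up: n₁ = 62, giving n₂ = 4 × 62 = 248.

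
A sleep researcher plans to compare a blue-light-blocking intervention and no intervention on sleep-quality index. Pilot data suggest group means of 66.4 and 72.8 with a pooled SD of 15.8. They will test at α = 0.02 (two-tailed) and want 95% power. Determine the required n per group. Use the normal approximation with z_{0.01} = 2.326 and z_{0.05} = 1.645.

Cohen's d = |M₁ − M₂| / SD_pooled = |66.4 − 72.8| / 15.8 = 6.4 / 15.8 = 0.405.
For two independent groups with equal n: n = 2·((z_{α/2} + z_β) / d)².
z_{α/2} + z_β = 2.326 + 1.645 = 3.971.
n = 2 × (3.971 / 0.405)² = 2 × 9.805² = 2 × 96.14 = 192.3.
Round up to the next whole participant.

n = 193 per group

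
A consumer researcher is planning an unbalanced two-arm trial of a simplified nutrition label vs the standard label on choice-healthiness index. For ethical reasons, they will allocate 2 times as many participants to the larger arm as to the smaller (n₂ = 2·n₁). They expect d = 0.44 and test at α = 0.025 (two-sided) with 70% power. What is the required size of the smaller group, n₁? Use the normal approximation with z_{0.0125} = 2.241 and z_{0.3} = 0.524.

n₁ = 60

With allocation ratio k = n₂/n₁ = 2, Var(x̄₁−x̄₂) = σ²(1/n₁ + 1/(k·n₁)) = σ²·(k+1)/(k·n₁).
So n₁ = (1 + 1/k)·((z_{α/2} + z_β)/d)² = 1.500 × (2.765/0.44)².
n₁ = 1.500 × 39.49 = 59.2.
Round up: n₁ = 60, giving n₂ = 2 × 60 = 120.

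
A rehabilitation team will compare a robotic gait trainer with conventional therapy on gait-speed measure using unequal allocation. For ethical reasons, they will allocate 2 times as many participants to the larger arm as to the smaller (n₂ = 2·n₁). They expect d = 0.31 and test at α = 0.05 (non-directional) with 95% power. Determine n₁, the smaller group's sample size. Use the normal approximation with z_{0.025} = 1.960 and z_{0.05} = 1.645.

n₁ = 203

With allocation ratio k = n₂/n₁ = 2, Var(x̄₁−x̄₂) = σ²(1/n₁ + 1/(k·n₁)) = σ²·(k+1)/(k·n₁).
So n₁ = (1 + 1/k)·((z_{α/2} + z_β)/d)² = 1.500 × (3.605/0.31)².
n₁ = 1.500 × 135.23 = 202.9.
Round up: n₁ = 203, giving n₂ = 2 × 203 = 406.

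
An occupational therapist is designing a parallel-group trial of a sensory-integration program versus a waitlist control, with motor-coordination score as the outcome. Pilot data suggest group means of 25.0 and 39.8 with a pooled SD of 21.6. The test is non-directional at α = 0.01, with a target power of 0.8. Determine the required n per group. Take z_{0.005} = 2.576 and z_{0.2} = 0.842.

Cohen's d = |M₁ − M₂| / SD_pooled = |25.0 − 39.8| / 21.6 = 14.8 / 21.6 = 0.685.
For two independent groups with equal n: n = 2·((z_{α/2} + z_β) / d)².
z_{α/2} + z_β = 2.576 + 0.842 = 3.418.
n = 2 × (3.418 / 0.685)² = 2 × 4.990² = 2 × 24.90 = 49.8.
Round up to the next whole participant.

n = 50 per group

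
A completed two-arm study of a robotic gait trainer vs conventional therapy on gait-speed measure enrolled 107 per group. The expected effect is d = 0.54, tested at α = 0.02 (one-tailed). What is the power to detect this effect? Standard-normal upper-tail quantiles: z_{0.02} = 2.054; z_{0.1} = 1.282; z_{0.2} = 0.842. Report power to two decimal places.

power ≈ 0.97

For two equal groups, power = Φ(d·√(n/2) − z_{α}).
d·√(n/2) = 0.54 × √(107/2) = 0.54 × 7.314 = 3.950.
z_β = 3.950 − 2.054 = 1.896.
Power = Φ(1.896) = 0.971.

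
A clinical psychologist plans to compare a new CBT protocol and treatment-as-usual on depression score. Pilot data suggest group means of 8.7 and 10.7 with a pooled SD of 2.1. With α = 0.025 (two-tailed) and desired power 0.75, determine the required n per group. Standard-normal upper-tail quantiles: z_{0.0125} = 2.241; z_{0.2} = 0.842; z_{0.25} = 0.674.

Cohen's d = |M₁ − M₂| / SD_pooled = |8.7 − 10.7| / 2.1 = 2.0 / 2.1 = 0.952.
For two independent groups with equal n: n = 2·((z_{α/2} + z_β) / d)².
z_{α/2} + z_β = 2.241 + 0.674 = 2.915.
n = 2 × (2.915 / 0.952)² = 2 × 3.062² = 2 × 9.38 = 18.8.
Round up to the next whole participant.

n = 19 per group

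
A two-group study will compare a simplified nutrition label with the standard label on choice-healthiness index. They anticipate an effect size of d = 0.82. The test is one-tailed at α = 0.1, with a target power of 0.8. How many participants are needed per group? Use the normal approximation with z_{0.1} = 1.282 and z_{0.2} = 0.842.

n = 14 per group

For two independent groups with equal n: n = 2·((z_{α} + z_β) / d)².
z_{α} + z_β = 1.282 + 0.842 = 2.124.
n = 2 × (2.124 / 0.82)² = 2 × 2.590² = 2 × 6.71 = 13.4.
Round up to the next whole participant.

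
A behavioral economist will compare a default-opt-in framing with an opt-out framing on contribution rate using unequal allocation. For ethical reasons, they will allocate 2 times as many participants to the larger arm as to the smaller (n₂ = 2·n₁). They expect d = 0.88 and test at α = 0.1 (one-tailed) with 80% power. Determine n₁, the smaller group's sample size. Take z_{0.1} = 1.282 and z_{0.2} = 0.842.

n₁ = 9

With allocation ratio k = n₂/n₁ = 2, Var(x̄₁−x̄₂) = σ²(1/n₁ + 1/(k·n₁)) = σ²·(k+1)/(k·n₁).
So n₁ = (1 + 1/k)·((z_{α} + z_β)/d)² = 1.500 × (2.124/0.88)².
n₁ = 1.500 × 5.83 = 8.7.
Round up: n₁ = 9, giving n₂ = 2 × 9 = 18.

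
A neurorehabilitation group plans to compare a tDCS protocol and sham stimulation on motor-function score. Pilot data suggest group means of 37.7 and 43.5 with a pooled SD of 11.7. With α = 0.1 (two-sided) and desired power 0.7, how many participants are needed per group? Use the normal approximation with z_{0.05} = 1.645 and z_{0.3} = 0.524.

n = 39 per group

Cohen's d = |M₁ − M₂| / SD_pooled = |37.7 − 43.5| / 11.7 = 5.8 / 11.7 = 0.496.
For two independent groups with equal n: n = 2·((z_{α/2} + z_β) / d)².
z_{α/2} + z_β = 1.645 + 0.524 = 2.169.
n = 2 × (2.169 / 0.496)² = 2 × 4.373² = 2 × 19.12 = 38.2.
Round up to the next whole participant.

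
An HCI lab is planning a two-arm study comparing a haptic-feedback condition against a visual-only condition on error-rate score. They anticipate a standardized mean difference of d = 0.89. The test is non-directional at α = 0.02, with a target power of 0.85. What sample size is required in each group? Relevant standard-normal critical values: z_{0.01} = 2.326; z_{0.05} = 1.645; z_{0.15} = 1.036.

For two independent groups with equal n: n = 2·((z_{α/2} + z_β) / d)².
z_{α/2} + z_β = 2.326 + 1.036 = 3.362.
n = 2 × (3.362 / 0.89)² = 2 × 3.778² = 2 × 14.27 = 28.5.
Round up to the next whole participant.

n = 29 per group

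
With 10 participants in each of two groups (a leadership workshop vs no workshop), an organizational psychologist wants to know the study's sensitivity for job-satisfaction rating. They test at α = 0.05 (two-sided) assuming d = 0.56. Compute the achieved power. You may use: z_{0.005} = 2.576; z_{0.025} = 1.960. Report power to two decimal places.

power ≈ 0.24

For two equal groups, power = Φ(d·√(n/2) − z_{α/2}).
d·√(n/2) = 0.56 × √(10/2) = 0.56 × 2.236 = 1.252.
z_β = 1.252 − 1.960 = -0.708.
Power = Φ(-0.708) = 0.240.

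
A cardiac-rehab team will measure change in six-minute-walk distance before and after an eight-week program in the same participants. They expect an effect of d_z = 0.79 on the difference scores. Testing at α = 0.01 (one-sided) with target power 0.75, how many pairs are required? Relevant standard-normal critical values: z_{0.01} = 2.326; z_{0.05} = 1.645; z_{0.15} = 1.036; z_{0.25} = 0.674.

n = 15 pairs

For a paired (one-sample on differences) test: n = ((z_{α} + z_β) / d)².
z_{α} + z_β = 2.326 + 0.674 = 3.000.
n = (3.000 / 0.79)² = 3.797² = 14.42.
Round up.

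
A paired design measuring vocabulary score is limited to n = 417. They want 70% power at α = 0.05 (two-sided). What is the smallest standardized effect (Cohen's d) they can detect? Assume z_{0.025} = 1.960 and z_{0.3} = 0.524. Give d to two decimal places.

For a single sample (or paired design) of n = 417: d_min = (z_{α/2} + z_β)/√n.
z-sum = 1.960 + 0.524 = 2.484.
d_min = 2.484 / √417 = 2.484 / 20.421 = 0.122.

d_min ≈ 0.12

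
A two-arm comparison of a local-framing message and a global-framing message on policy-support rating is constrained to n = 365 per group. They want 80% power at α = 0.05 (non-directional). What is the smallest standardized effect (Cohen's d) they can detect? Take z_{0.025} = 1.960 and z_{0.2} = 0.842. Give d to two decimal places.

d_min ≈ 0.21

For two independent groups of n = 365 each: d_min = (z_{α/2} + z_β)·√(2/n).
z-sum = 1.960 + 0.842 = 2.802.
d_min = 2.802 × √(2/365) = 2.802 × 0.0740 = 0.207.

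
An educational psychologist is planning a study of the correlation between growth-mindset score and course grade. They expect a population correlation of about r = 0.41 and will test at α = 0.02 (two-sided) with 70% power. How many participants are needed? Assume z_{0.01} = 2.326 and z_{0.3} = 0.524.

Fisher's z: C = ½·ln((1+r)/(1−r)) = ½·ln(2.3898) = 0.4356.
n = ((z_{α/2} + z_β)/C)² + 3.
(2.326 + 0.524) / 0.4356 = 2.850 / 0.4356 = 6.543.
n = 6.543² + 3 = 42.81 + 3 = 45.8.
Round up.

n = 46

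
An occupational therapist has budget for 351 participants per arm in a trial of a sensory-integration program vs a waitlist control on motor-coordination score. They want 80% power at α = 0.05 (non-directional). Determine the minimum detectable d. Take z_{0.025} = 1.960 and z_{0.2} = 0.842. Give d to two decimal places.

d_min ≈ 0.21

For two independent groups of n = 351 each: d_min = (z_{α/2} + z_β)·√(2/n).
z-sum = 1.960 + 0.842 = 2.802.
d_min = 2.802 × √(2/351) = 2.802 × 0.0755 = 0.212.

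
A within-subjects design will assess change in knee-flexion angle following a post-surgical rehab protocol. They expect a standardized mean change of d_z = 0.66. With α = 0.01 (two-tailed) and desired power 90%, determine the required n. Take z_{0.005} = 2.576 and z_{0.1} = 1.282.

For a paired (one-sample on differences) test: n = ((z_{α/2} + z_β) / d)².
z_{α/2} + z_β = 2.576 + 1.282 = 3.858.
n = (3.858 / 0.66)² = 5.845² = 34.17.
Round up.

n = 35 pairs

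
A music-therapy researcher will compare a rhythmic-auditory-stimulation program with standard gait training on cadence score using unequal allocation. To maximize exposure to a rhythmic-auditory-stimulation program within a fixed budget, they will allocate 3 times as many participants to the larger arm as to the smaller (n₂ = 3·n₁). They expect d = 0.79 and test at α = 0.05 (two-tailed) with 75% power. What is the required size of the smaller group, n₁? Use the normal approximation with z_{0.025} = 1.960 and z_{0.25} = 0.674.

n₁ = 15

With allocation ratio k = n₂/n₁ = 3, Var(x̄₁−x̄₂) = σ²(1/n₁ + 1/(k·n₁)) = σ²·(k+1)/(k·n₁).
So n₁ = (1 + 1/k)·((z_{α/2} + z_β)/d)² = 1.333 × (2.634/0.79)².
n₁ = 1.333 × 11.12 = 14.8.
Round up: n₁ = 15, giving n₂ = 3 × 15 = 45.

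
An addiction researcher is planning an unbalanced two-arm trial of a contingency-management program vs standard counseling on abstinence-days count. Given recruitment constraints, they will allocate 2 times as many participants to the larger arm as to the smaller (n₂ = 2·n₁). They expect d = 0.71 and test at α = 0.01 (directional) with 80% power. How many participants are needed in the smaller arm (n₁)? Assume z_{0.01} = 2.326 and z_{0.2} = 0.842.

n₁ = 30

With allocation ratio k = n₂/n₁ = 2, Var(x̄₁−x̄₂) = σ²(1/n₁ + 1/(k·n₁)) = σ²·(k+1)/(k·n₁).
So n₁ = (1 + 1/k)·((z_{α} + z_β)/d)² = 1.500 × (3.168/0.71)².
n₁ = 1.500 × 19.91 = 29.9.
Round up: n₁ = 30, giving n₂ = 2 × 30 = 60.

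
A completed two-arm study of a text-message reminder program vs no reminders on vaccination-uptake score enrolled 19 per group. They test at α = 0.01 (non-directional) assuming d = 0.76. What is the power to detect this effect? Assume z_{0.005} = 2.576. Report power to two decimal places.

For two equal groups, power = Φ(d·√(n/2) − z_{α/2}).
d·√(n/2) = 0.76 × √(19/2) = 0.76 × 3.082 = 2.342.
z_β = 2.342 − 2.576 = -0.234.
Power = Φ(-0.234) = 0.408.

power ≈ 0.41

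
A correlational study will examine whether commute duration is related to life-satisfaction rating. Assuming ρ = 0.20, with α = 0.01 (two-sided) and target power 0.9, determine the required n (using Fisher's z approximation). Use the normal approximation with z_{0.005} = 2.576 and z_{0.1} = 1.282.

n = 366

Fisher's z: C = ½·ln((1+r)/(1−r)) = ½·ln(1.5000) = 0.2027.
n = ((z_{α/2} + z_β)/C)² + 3.
(2.576 + 1.282) / 0.2027 = 3.858 / 0.2027 = 19.033.
n = 19.033² + 3 = 362.26 + 3 = 365.3.
Round up.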